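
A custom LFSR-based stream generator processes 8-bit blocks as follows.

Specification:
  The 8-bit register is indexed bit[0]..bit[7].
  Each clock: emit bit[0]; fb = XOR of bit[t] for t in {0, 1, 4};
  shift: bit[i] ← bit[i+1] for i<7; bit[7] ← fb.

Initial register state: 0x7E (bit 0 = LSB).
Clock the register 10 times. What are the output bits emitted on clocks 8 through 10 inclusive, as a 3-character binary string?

001

reg_0 = 0x7E
clock 1: out=0, reg = 0x3F
clock 2: out=1, reg = 0x9F
clock 3: out=1, reg = 0xCF
clock 4: out=1, reg = 0x67
clock 5: out=1, reg = 0x33
clock 6: out=1, reg = 0x99
clock 7: out=1, reg = 0x4C
clock 8: out=0, reg = 0x26
clock 9: out=0, reg = 0x93
clock 10: out=1, reg = 0xC9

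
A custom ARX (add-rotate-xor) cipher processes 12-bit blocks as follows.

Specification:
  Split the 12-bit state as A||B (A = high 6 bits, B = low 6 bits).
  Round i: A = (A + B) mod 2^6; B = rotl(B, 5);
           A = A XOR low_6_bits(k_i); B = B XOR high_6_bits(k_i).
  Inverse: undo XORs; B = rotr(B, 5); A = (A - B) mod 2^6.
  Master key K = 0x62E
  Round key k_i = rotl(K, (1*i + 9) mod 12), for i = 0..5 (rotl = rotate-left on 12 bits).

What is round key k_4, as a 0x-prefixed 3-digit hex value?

K = 0x62E
k_0 = rotl(K, (1*0+9) mod 12) = rotl(K, 9) = 0xCC5
k_1 = rotl(K, (1*1+9) mod 12) = rotl(K, 10) = 0x98B
k_2 = rotl(K, (1*2+9) mod 12) = rotl(K, 11) = 0x317
k_3 = rotl(K, (1*3+9) mod 12) = rotl(K, 0) = 0x62E
k_4 = rotl(K, (1*4+9) mod 12) = rotl(K, 1) = 0xC5C

0xC5C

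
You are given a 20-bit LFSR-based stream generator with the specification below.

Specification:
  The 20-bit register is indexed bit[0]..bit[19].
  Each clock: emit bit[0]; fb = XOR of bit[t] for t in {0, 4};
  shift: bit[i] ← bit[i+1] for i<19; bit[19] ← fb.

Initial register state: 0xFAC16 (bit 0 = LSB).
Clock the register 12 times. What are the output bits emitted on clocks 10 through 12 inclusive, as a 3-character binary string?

reg_0 = 0xFAC16
clock 1: out=0, reg = 0xFD60B
clock 2: out=1, reg = 0xFEB05
clock 3: out=1, reg = 0xFF582
clock 4: out=0, reg = 0x7FAC1
clock 5: out=1, reg = 0xBFD60
clock 6: out=0, reg = 0x5FEB0
clock 7: out=0, reg = 0xAFF58
clock 8: out=0, reg = 0xD7FAC
clock 9: out=0, reg = 0x6BFD6
clock 10: out=0, reg = 0xB5FEB
clock 11: out=1, reg = 0xDAFF5
clock 12: out=1, reg = 0x6D7FA

011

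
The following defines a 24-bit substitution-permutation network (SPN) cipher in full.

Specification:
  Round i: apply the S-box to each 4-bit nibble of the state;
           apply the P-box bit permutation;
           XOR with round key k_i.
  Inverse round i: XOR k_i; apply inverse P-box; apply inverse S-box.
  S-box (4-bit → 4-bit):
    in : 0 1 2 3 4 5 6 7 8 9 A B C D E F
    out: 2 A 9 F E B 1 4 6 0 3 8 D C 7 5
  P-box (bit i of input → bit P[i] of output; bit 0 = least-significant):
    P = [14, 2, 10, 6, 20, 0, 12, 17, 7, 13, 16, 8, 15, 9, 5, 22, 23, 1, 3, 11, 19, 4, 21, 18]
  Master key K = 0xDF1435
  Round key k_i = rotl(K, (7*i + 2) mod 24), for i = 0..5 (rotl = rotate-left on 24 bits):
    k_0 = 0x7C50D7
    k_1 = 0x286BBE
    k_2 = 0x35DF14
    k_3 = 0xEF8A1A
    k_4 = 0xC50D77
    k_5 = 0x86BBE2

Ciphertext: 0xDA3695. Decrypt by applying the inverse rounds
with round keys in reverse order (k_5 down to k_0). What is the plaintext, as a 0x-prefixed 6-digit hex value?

s_0 = ciphertext = 0xDA3695
s_1 = InvRound(s_0, k_5) = 0x51CBA4
s_2 = InvRound(s_1, k_4) = 0x1AA6AC
s_3 = InvRound(s_2, k_3) = 0x45DE68
s_4 = InvRound(s_3, k_2) = 0x87DB61
s_5 = InvRound(s_4, k_1) = 0x3E6E41
s_6 = InvRound(s_5, k_0) = 0x011AD8

0x011AD8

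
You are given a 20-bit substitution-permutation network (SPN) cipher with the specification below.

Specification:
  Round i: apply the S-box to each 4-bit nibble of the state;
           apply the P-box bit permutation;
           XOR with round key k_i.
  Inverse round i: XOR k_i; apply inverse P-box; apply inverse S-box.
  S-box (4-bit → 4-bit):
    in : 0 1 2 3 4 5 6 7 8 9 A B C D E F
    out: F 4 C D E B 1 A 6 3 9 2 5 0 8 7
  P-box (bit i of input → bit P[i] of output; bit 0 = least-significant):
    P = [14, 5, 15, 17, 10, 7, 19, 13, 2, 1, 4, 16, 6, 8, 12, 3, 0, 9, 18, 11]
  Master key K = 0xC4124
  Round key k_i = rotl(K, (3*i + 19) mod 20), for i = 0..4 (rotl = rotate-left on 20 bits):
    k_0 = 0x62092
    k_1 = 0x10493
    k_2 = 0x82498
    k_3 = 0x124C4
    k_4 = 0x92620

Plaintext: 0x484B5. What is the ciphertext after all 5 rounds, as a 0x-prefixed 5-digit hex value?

0xAD15E

s_0 = plaintext = 0x484B5
s_1 = Round(s_0, k_0) = 0x17B20
s_2 = Round(s_1, k_1) = 0xFE5B9
s_3 = Round(s_2, k_2) = 0xD6637
s_4 = Round(s_3, k_3) = 0xB00A0
s_5 = Round(s_4, k_4) = 0xAD15E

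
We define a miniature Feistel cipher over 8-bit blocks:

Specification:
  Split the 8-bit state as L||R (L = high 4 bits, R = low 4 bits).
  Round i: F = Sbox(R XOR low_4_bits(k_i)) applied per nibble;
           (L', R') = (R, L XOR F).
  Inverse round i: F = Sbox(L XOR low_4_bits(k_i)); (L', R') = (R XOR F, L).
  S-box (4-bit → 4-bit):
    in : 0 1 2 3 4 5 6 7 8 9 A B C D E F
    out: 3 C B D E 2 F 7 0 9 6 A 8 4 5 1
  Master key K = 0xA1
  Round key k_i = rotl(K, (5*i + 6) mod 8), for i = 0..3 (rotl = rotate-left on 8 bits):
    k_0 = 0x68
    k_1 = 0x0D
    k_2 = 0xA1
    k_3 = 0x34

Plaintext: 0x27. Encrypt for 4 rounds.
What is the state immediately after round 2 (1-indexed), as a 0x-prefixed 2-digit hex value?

0x32

s_0 = plaintext = 0x27
s_1 = Round(s_0, k_0) = 0x73
s_2 = Round(s_1, k_1) = 0x32
s_3 = Round(s_2, k_2) = 0x2E
s_4 = Round(s_3, k_3) = 0xE4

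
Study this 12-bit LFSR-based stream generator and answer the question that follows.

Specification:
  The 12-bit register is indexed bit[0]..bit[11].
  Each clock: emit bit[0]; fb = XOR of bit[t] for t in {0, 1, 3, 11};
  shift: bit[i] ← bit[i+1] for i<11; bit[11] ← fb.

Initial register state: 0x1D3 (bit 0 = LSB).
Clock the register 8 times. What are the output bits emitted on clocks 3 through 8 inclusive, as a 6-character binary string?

reg_0 = 0x1D3
clock 1: out=1, reg = 0x0E9
clock 2: out=1, reg = 0x074
clock 3: out=0, reg = 0x03A
clock 4: out=0, reg = 0x01D
clock 5: out=1, reg = 0x00E
clock 6: out=0, reg = 0x007
clock 7: out=1, reg = 0x003
clock 8: out=1, reg = 0x001

001011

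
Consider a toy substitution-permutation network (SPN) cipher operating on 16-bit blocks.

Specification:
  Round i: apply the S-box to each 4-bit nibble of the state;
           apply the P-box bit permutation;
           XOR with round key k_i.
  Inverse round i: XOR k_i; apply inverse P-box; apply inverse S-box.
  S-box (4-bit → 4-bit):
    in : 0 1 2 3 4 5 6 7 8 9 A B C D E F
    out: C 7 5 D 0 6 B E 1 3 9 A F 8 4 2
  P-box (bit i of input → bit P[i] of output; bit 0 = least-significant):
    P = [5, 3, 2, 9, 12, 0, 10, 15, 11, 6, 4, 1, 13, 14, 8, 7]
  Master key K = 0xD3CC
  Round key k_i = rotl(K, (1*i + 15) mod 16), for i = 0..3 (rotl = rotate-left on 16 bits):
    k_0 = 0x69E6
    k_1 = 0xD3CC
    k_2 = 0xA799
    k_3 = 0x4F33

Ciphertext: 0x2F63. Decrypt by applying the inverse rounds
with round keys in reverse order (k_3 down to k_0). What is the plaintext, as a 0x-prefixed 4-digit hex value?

0x61CC

s_0 = ciphertext = 0x2F63
s_1 = InvRound(s_0, k_3) = 0x9544
s_2 = InvRound(s_1, k_2) = 0xA597
s_3 = InvRound(s_2, k_1) = 0x971B
s_4 = InvRound(s_3, k_0) = 0x61CC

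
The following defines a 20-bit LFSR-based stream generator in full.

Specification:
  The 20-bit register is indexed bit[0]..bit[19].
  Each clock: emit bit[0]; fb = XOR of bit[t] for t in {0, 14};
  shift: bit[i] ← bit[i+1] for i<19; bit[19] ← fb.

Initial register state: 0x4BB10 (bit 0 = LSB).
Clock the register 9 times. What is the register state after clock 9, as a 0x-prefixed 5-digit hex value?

reg_0 = 0x4BB10
clock 1: out=0, reg = 0x25D88
clock 2: out=0, reg = 0x92EC4
clock 3: out=0, reg = 0x49762
clock 4: out=0, reg = 0x24BB1
clock 5: out=1, reg = 0x125D8
clock 6: out=0, reg = 0x092EC
clock 7: out=0, reg = 0x04976
clock 8: out=0, reg = 0x824BB
clock 9: out=1, reg = 0xC125D

0xC125D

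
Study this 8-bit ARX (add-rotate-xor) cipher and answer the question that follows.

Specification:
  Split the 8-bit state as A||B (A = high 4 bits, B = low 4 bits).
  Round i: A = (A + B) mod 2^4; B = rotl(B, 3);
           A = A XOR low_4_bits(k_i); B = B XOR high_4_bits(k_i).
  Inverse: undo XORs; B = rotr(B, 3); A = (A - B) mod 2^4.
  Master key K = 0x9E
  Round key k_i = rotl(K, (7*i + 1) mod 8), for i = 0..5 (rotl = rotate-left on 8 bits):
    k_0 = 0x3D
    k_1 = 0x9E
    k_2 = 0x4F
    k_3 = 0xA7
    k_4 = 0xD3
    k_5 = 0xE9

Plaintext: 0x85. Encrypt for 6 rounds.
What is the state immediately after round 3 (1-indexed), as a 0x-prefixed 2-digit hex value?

s_0 = plaintext = 0x85
s_1 = Round(s_0, k_0) = 0x09
s_2 = Round(s_1, k_1) = 0x75
s_3 = Round(s_2, k_2) = 0x3E
s_4 = Round(s_3, k_3) = 0x6D
s_5 = Round(s_4, k_4) = 0x03
s_6 = Round(s_5, k_5) = 0xA7

0x3E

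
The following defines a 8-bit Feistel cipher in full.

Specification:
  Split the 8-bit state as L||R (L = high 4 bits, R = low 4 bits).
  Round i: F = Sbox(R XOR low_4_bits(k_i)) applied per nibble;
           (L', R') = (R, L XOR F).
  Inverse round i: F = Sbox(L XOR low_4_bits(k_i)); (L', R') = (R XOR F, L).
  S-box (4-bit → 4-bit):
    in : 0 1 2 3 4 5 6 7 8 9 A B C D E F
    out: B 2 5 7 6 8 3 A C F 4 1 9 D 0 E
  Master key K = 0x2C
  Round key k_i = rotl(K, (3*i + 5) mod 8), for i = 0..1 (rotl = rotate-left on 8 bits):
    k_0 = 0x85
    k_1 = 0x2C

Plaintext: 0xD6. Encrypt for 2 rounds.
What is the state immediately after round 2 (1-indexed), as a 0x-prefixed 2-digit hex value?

s_0 = plaintext = 0xD6
s_1 = Round(s_0, k_0) = 0x6A
s_2 = Round(s_1, k_1) = 0xA5

0xA5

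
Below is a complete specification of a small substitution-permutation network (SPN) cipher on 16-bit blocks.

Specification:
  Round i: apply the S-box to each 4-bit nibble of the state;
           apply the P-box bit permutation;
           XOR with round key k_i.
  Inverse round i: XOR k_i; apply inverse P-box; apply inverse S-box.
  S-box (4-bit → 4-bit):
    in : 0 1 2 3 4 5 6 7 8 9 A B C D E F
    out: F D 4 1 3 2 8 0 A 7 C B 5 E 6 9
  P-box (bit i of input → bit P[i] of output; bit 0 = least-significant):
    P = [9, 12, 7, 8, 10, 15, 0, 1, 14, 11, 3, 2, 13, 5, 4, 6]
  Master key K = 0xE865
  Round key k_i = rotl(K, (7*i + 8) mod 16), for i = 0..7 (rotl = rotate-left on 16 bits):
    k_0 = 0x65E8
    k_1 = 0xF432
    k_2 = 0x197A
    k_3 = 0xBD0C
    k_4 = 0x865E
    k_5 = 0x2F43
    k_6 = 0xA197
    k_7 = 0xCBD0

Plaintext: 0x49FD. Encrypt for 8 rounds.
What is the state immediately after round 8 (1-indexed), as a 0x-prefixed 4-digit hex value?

s_0 = plaintext = 0x49FD
s_1 = Round(s_0, k_0) = 0x1842
s_2 = Round(s_1, k_1) = 0x58E6
s_3 = Round(s_2, k_2) = 0x905F
s_4 = Round(s_3, k_3) = 0x5630
s_5 = Round(s_4, k_4) = 0x91FA
s_6 = Round(s_5, k_5) = 0x4AFD
s_7 = Round(s_6, k_6) = 0x9439
s_8 = Round(s_7, k_7) = 0xB560

0xB560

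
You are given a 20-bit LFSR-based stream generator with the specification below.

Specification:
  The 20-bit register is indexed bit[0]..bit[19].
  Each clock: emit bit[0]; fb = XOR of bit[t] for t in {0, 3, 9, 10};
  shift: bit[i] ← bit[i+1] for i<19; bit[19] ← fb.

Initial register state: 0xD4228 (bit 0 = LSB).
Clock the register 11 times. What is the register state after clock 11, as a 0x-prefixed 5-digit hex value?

reg_0 = 0xD4228
clock 1: out=0, reg = 0x6A114
clock 2: out=0, reg = 0x3508A
clock 3: out=0, reg = 0x9A845
clock 4: out=1, reg = 0xCD422
clock 5: out=0, reg = 0xE6A11
clock 6: out=1, reg = 0x73508
clock 7: out=0, reg = 0x39A84
clock 8: out=0, reg = 0x9CD42
clock 9: out=0, reg = 0xCE6A1
clock 10: out=1, reg = 0xE7350
clock 11: out=0, reg = 0xF39A8

0xF39A8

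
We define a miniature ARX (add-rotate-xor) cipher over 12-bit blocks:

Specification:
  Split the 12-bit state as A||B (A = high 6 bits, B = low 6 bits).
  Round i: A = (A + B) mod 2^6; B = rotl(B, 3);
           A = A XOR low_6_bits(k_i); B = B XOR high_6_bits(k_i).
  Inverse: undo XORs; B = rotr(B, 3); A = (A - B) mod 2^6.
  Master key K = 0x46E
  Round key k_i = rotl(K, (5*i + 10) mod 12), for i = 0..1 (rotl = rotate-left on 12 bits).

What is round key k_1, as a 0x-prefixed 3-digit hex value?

0x372

K = 0x46E
k_0 = rotl(K, (5*0+10) mod 12) = rotl(K, 10) = 0x91B
k_1 = rotl(K, (5*1+10) mod 12) = rotl(K, 3) = 0x372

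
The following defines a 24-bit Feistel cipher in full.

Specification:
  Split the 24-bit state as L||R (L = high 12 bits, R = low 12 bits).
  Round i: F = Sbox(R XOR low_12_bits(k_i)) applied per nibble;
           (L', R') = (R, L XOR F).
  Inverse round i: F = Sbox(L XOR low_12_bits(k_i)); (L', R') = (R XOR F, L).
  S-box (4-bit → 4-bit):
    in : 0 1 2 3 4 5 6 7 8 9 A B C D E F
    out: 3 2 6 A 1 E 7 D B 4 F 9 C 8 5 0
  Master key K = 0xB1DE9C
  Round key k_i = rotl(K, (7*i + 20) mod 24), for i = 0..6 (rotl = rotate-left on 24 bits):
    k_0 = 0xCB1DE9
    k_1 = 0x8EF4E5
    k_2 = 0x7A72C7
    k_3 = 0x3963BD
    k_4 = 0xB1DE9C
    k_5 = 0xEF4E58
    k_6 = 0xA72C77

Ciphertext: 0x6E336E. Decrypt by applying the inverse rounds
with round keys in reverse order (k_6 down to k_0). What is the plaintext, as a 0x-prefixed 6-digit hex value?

0xD4B1F2

s_0 = ciphertext = 0x6E336E
s_1 = InvRound(s_0, k_6) = 0xC2F6E3
s_2 = InvRound(s_1, k_5) = 0x03EC2F
s_3 = InvRound(s_2, k_4) = 0x9D903E
s_4 = InvRound(s_3, k_3) = 0xF4F9D9
s_5 = InvRound(s_4, k_2) = 0x162F4F
s_6 = InvRound(s_5, k_1) = 0x1F2162
s_7 = InvRound(s_6, k_0) = 0xD4B1F2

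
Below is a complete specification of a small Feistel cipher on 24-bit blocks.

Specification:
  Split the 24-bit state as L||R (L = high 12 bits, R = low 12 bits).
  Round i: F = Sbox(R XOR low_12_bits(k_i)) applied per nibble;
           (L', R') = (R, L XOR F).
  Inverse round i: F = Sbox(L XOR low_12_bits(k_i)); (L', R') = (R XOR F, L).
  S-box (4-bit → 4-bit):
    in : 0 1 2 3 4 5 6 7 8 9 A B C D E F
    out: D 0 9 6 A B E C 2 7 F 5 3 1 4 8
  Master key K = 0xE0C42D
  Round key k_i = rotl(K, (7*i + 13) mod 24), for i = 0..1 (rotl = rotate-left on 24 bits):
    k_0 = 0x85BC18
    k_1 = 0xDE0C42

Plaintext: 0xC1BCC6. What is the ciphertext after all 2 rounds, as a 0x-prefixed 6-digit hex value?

0x10FD67

s_0 = plaintext = 0xC1BCC6
s_1 = Round(s_0, k_0) = 0xCC610F
s_2 = Round(s_1, k_1) = 0x10FD67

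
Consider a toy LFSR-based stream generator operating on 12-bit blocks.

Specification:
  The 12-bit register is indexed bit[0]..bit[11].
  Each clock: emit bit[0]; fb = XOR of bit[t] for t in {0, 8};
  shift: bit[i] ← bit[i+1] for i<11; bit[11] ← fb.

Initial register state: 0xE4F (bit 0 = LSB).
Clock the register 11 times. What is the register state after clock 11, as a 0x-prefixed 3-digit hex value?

0x6A3

reg_0 = 0xE4F
clock 1: out=1, reg = 0xF27
clock 2: out=1, reg = 0x793
clock 3: out=1, reg = 0x3C9
clock 4: out=1, reg = 0x1E4
clock 5: out=0, reg = 0x8F2
clock 6: out=0, reg = 0x479
clock 7: out=1, reg = 0xA3C
clock 8: out=0, reg = 0x51E
clock 9: out=0, reg = 0xA8F
clock 10: out=1, reg = 0xD47
clock 11: out=1, reg = 0x6A3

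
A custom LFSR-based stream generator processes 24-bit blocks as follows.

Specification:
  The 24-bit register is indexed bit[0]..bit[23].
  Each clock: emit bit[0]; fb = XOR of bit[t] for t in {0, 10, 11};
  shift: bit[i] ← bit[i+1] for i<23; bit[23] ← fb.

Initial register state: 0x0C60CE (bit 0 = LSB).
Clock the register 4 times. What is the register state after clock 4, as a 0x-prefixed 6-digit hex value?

0xA0C60C

reg_0 = 0x0C60CE
clock 1: out=0, reg = 0x063067
clock 2: out=1, reg = 0x831833
clock 3: out=1, reg = 0x418C19
clock 4: out=1, reg = 0xA0C60C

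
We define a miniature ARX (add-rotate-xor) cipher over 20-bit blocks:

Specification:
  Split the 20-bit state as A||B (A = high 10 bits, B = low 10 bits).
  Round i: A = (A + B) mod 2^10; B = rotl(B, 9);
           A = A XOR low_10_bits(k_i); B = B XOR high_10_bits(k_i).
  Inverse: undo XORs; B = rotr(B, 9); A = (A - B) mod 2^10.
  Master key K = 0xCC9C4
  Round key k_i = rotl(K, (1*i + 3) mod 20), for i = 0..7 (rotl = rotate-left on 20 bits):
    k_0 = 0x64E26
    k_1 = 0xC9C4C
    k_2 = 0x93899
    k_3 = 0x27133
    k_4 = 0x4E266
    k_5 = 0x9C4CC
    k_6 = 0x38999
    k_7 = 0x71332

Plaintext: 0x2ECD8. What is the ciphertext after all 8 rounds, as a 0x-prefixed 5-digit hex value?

0x63752

s_0 = plaintext = 0x2ECD8
s_1 = Round(s_0, k_0) = 0xED5FF
s_2 = Round(s_1, k_1) = 0x7E1D8
s_3 = Round(s_2, k_2) = 0xD26A2
s_4 = Round(s_3, k_3) = 0x361CD
s_5 = Round(s_4, k_4) = 0x30FDE
s_6 = Round(s_5, k_5) = 0x1B79E
s_7 = Round(s_6, k_6) = 0x6492D
s_8 = Round(s_7, k_7) = 0x63752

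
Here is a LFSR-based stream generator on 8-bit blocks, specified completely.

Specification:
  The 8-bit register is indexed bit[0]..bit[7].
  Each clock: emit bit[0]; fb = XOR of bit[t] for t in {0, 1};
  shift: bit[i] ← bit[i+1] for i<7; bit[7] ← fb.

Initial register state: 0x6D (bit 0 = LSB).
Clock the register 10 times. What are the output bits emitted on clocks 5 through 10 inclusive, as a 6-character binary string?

reg_0 = 0x6D
clock 1: out=1, reg = 0xB6
clock 2: out=0, reg = 0xDB
clock 3: out=1, reg = 0x6D
clock 4: out=1, reg = 0xB6
clock 5: out=0, reg = 0xDB
clock 6: out=1, reg = 0x6D
clock 7: out=1, reg = 0xB6
clock 8: out=0, reg = 0xDB
clock 9: out=1, reg = 0x6D
clock 10: out=1, reg = 0xB6

011011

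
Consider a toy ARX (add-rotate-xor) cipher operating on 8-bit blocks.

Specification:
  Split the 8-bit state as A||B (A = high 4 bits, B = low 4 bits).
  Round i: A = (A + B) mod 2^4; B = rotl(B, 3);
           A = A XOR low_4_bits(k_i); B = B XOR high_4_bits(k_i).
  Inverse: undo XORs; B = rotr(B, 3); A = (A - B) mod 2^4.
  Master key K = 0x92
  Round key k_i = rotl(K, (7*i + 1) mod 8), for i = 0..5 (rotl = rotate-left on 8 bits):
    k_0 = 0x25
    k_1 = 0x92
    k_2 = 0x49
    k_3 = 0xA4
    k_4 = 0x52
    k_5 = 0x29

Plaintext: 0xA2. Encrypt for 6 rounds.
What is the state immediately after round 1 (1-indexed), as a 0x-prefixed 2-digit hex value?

s_0 = plaintext = 0xA2
s_1 = Round(s_0, k_0) = 0x93
s_2 = Round(s_1, k_1) = 0xE0
s_3 = Round(s_2, k_2) = 0x74
s_4 = Round(s_3, k_3) = 0xF8
s_5 = Round(s_4, k_4) = 0x51
s_6 = Round(s_5, k_5) = 0xFA

0x93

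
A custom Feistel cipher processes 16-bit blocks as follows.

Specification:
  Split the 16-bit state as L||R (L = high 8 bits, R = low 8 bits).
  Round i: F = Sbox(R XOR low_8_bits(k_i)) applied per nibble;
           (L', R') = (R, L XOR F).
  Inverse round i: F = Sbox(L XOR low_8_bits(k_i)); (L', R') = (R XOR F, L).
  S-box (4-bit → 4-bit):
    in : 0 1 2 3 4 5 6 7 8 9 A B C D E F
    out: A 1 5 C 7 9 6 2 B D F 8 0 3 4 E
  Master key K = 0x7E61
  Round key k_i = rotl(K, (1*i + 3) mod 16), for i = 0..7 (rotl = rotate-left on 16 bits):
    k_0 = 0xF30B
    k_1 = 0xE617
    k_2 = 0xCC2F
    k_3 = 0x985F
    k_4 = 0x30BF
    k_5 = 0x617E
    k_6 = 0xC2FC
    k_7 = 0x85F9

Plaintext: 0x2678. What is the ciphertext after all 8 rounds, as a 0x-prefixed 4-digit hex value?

s_0 = plaintext = 0x2678
s_1 = Round(s_0, k_0) = 0x780A
s_2 = Round(s_1, k_1) = 0x0A6B
s_3 = Round(s_2, k_2) = 0x6B7D
s_4 = Round(s_3, k_3) = 0x7D3E
s_5 = Round(s_4, k_4) = 0x3ECC
s_6 = Round(s_5, k_5) = 0xCCBB
s_7 = Round(s_6, k_6) = 0xBBBE
s_8 = Round(s_7, k_7) = 0xBEC9

0xBEC9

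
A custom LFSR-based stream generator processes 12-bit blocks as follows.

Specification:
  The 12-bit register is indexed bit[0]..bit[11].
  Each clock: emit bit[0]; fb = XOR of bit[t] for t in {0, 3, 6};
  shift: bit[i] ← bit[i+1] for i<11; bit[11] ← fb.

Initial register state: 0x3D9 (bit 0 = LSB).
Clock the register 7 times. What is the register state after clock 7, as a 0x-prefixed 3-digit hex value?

0xDA7

reg_0 = 0x3D9
clock 1: out=1, reg = 0x9EC
clock 2: out=0, reg = 0x4F6
clock 3: out=0, reg = 0xA7B
clock 4: out=1, reg = 0xD3D
clock 5: out=1, reg = 0x69E
clock 6: out=0, reg = 0xB4F
clock 7: out=1, reg = 0xDA7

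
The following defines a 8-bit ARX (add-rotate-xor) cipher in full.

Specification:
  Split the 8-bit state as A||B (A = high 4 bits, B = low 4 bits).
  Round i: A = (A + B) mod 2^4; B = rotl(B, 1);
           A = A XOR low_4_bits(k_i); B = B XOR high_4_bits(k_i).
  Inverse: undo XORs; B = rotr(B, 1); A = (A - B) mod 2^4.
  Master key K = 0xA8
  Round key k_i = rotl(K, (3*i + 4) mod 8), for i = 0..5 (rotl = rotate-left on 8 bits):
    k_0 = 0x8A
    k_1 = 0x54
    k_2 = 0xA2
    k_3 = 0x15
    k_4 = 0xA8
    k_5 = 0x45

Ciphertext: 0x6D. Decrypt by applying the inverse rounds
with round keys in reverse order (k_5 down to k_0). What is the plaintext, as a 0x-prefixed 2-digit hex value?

s_0 = ciphertext = 0x6D
s_1 = InvRound(s_0, k_5) = 0x7C
s_2 = InvRound(s_1, k_4) = 0xC3
s_3 = InvRound(s_2, k_3) = 0x81
s_4 = InvRound(s_3, k_2) = 0xDD
s_5 = InvRound(s_4, k_1) = 0x54
s_6 = InvRound(s_5, k_0) = 0x96

0x96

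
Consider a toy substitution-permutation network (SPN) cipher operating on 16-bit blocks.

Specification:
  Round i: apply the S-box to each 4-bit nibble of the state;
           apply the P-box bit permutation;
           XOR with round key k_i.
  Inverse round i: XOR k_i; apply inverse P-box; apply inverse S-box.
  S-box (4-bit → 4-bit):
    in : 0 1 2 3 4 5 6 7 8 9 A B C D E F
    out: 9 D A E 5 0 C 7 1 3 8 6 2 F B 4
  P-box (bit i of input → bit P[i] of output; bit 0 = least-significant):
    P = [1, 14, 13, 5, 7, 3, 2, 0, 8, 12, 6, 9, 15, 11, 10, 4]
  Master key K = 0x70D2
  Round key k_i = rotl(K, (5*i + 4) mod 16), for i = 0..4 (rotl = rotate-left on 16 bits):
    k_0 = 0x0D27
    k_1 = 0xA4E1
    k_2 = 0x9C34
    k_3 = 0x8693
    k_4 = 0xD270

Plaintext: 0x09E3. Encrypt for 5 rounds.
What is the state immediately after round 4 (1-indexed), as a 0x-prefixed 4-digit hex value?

s_0 = plaintext = 0x09E3
s_1 = Round(s_0, k_0) = 0xFC9E
s_2 = Round(s_1, k_1) = 0xF04B
s_3 = Round(s_2, k_2) = 0xFBB0
s_4 = Round(s_3, k_3) = 0x92FD
s_5 = Round(s_4, k_4) = 0x2856

0x92FD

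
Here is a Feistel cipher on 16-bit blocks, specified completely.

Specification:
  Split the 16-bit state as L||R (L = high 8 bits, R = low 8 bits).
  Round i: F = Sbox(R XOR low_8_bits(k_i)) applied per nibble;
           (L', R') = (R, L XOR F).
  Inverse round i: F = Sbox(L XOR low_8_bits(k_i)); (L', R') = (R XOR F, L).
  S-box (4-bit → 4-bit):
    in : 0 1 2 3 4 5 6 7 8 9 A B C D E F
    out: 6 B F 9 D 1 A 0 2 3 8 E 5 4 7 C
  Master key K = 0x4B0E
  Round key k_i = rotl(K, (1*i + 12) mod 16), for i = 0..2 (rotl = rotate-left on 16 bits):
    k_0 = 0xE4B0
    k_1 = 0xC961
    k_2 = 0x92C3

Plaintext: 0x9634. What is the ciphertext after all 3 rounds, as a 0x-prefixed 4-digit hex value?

0x7C57

s_0 = plaintext = 0x9634
s_1 = Round(s_0, k_0) = 0x34BB
s_2 = Round(s_1, k_1) = 0xBB7C
s_3 = Round(s_2, k_2) = 0x7C57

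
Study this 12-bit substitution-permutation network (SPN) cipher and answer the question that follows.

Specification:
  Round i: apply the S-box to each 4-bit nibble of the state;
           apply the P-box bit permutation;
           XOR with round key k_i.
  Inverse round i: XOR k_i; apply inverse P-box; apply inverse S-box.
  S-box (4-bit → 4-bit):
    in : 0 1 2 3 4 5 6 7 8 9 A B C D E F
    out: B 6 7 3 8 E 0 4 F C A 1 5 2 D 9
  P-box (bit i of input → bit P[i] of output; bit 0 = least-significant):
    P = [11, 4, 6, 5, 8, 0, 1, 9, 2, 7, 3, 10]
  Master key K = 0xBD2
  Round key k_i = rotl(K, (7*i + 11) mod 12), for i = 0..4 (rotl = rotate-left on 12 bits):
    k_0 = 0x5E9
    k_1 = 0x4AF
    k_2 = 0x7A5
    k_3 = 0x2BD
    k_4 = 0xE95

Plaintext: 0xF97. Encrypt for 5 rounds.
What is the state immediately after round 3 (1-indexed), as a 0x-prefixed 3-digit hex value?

0x098

s_0 = plaintext = 0xF97
s_1 = Round(s_0, k_0) = 0x3AF
s_2 = Round(s_1, k_1) = 0xE0A
s_3 = Round(s_2, k_2) = 0x098
s_4 = Round(s_3, k_3) = 0xC4B
s_5 = Round(s_4, k_4) = 0x499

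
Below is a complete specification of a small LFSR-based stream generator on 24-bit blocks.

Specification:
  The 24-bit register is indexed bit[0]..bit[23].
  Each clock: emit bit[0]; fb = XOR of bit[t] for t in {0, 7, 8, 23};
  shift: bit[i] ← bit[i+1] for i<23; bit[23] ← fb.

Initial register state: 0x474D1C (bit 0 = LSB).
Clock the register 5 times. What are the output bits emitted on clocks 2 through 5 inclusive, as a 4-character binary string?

0111

reg_0 = 0x474D1C
clock 1: out=0, reg = 0xA3A68E
clock 2: out=0, reg = 0x51D347
clock 3: out=1, reg = 0x28E9A3
clock 4: out=1, reg = 0x9474D1
clock 5: out=1, reg = 0xCA3A68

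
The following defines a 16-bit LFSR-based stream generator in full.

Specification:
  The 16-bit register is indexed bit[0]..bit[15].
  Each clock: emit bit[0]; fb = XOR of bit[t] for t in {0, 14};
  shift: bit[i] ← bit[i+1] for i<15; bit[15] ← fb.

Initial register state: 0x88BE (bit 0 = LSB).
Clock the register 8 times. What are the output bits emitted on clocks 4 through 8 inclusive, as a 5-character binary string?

reg_0 = 0x88BE
clock 1: out=0, reg = 0x445F
clock 2: out=1, reg = 0x222F
clock 3: out=1, reg = 0x9117
clock 4: out=1, reg = 0xC88B
clock 5: out=1, reg = 0x6445
clock 6: out=1, reg = 0x3222
clock 7: out=0, reg = 0x1911
clock 8: out=1, reg = 0x8C88

11101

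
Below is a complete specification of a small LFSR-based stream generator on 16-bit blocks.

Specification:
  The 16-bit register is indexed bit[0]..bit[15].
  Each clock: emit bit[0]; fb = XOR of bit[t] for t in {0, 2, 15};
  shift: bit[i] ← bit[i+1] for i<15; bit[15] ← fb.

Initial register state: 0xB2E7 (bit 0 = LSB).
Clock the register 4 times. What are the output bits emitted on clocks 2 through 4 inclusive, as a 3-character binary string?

reg_0 = 0xB2E7
clock 1: out=1, reg = 0xD973
clock 2: out=1, reg = 0x6CB9
clock 3: out=1, reg = 0xB65C
clock 4: out=0, reg = 0x5B2E

110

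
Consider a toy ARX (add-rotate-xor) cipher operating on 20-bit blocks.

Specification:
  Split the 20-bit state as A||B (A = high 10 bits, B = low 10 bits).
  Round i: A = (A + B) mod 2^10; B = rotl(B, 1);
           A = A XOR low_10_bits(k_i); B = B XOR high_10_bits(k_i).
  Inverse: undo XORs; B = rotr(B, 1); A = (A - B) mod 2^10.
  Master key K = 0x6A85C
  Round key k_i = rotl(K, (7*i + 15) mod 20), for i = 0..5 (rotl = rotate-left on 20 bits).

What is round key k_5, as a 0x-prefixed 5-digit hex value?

K = 0x6A85C
k_0 = rotl(K, (7*0+15) mod 20) = rotl(K, 15) = 0xE3542
k_1 = rotl(K, (7*1+15) mod 20) = rotl(K, 2) = 0xAA171
k_2 = rotl(K, (7*2+15) mod 20) = rotl(K, 9) = 0x0B8D5
k_3 = rotl(K, (7*3+15) mod 20) = rotl(K, 16) = 0xC6A85
k_4 = rotl(K, (7*4+15) mod 20) = rotl(K, 3) = 0x542E3
k_5 = rotl(K, (7*5+15) mod 20) = rotl(K, 10) = 0x171AA

0x171AA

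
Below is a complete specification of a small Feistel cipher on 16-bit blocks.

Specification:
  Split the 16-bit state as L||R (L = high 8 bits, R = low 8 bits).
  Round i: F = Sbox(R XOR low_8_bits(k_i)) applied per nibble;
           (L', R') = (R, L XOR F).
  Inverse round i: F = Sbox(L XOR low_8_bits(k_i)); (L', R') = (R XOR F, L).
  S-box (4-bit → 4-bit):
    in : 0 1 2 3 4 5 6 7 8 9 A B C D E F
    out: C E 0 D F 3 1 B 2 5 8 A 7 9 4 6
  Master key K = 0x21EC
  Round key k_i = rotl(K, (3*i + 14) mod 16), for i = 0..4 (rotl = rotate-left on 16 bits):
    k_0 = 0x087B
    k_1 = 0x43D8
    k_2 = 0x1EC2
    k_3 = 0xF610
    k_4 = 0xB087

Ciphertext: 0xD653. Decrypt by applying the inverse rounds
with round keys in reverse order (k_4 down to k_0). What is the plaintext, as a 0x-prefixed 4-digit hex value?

s_0 = ciphertext = 0xD653
s_1 = InvRound(s_0, k_4) = 0x6DD6
s_2 = InvRound(s_1, k_3) = 0x6F6D
s_3 = InvRound(s_2, k_2) = 0xE46F
s_4 = InvRound(s_3, k_1) = 0xB8E4
s_5 = InvRound(s_4, k_0) = 0x99B8

0x99B8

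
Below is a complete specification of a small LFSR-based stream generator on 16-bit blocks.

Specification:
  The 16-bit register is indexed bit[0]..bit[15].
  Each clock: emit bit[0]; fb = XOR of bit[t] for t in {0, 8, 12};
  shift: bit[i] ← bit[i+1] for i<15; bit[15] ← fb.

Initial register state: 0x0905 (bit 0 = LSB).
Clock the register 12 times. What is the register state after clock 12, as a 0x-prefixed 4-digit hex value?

reg_0 = 0x0905
clock 1: out=1, reg = 0x0482
clock 2: out=0, reg = 0x0241
clock 3: out=1, reg = 0x8120
clock 4: out=0, reg = 0xC090
clock 5: out=0, reg = 0x6048
clock 6: out=0, reg = 0x3024
clock 7: out=0, reg = 0x9812
clock 8: out=0, reg = 0xCC09
clock 9: out=1, reg = 0xE604
clock 10: out=0, reg = 0x7302
clock 11: out=0, reg = 0x3981
clock 12: out=1, reg = 0x9CC0

0x9CC0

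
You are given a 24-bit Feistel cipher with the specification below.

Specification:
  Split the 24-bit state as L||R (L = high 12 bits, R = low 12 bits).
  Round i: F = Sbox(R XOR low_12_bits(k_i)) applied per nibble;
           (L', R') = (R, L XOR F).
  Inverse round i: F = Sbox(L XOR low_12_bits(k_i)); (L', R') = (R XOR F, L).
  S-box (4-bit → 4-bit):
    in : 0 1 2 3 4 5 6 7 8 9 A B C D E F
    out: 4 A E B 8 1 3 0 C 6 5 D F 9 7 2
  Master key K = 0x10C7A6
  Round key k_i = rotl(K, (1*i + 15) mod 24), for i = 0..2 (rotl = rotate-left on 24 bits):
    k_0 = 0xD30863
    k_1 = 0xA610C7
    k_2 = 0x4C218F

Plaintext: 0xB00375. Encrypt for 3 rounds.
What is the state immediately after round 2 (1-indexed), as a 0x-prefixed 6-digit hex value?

0x6A304D

s_0 = plaintext = 0xB00375
s_1 = Round(s_0, k_0) = 0x3756A3
s_2 = Round(s_1, k_1) = 0x6A304D
s_3 = Round(s_2, k_2) = 0x04DC5D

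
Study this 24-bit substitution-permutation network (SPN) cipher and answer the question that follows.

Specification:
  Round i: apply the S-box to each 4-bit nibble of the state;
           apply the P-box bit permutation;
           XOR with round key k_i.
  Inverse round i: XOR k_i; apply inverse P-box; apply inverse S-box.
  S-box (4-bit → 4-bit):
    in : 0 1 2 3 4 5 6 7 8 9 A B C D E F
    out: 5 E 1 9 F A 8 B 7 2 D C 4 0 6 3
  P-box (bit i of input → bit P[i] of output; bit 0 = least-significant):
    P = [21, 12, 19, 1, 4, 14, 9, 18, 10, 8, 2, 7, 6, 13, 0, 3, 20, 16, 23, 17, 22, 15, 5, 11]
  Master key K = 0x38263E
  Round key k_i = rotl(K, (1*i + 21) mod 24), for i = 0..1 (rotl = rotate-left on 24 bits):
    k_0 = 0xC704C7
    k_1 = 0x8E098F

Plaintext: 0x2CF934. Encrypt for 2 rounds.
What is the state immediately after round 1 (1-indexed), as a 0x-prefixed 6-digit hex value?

s_0 = plaintext = 0x2CF934
s_1 = Round(s_0, k_0) = 0x2B3595
s_2 = Round(s_1, k_1) = 0x4C5845

0x2B3595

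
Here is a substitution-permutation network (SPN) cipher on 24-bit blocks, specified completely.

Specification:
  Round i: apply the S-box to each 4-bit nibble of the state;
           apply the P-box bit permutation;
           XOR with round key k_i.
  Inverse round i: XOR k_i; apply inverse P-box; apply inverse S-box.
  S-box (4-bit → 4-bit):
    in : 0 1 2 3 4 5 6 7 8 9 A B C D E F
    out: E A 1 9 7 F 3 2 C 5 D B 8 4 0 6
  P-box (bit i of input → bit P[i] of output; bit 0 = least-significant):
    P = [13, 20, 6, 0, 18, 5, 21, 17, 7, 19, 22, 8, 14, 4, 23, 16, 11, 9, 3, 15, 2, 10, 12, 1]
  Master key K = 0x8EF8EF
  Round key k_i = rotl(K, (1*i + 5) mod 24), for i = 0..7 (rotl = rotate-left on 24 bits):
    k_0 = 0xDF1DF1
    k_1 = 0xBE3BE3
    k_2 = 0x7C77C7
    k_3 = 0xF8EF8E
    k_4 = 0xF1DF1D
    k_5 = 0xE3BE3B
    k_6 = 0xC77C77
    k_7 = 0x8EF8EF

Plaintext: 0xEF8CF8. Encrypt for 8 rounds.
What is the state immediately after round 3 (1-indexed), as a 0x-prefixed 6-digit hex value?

0x338DE3

s_0 = plaintext = 0xEF8CF8
s_1 = Round(s_0, k_0) = 0x7E1E98
s_2 = Round(s_1, k_1) = 0x9B3FB2
s_3 = Round(s_2, k_2) = 0x338DE3
s_4 = Round(s_3, k_3) = 0x394789
s_5 = Round(s_4, k_4) = 0x5BB743
s_6 = Round(s_5, k_5) = 0xCE400C
s_7 = Round(s_6, k_6) = 0x2D3D44
s_8 = Round(s_7, k_7) = 0xFB9883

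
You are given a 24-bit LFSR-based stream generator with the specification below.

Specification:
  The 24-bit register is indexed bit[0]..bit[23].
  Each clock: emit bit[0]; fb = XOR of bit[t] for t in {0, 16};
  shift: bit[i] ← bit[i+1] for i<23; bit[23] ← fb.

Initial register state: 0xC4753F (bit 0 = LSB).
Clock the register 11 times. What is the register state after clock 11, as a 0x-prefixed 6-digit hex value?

reg_0 = 0xC4753F
clock 1: out=1, reg = 0xE23A9F
clock 2: out=1, reg = 0xF11D4F
clock 3: out=1, reg = 0x788EA7
clock 4: out=1, reg = 0xBC4753
clock 5: out=1, reg = 0xDE23A9
clock 6: out=1, reg = 0xEF11D4
clock 7: out=0, reg = 0xF788EA
clock 8: out=0, reg = 0xFBC475
clock 9: out=1, reg = 0x7DE23A
clock 10: out=0, reg = 0xBEF11D
clock 11: out=1, reg = 0xDF788E

0xDF788E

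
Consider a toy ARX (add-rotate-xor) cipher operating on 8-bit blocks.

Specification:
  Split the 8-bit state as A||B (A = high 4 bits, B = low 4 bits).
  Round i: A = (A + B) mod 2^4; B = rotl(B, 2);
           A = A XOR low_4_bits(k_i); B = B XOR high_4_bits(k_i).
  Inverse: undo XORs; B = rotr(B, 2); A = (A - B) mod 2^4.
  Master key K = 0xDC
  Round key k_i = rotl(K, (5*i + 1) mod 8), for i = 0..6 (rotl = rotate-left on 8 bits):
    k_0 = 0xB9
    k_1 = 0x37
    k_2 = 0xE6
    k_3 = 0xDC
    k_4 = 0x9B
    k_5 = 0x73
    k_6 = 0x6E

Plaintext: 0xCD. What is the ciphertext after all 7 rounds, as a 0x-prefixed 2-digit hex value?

0x2B

s_0 = plaintext = 0xCD
s_1 = Round(s_0, k_0) = 0x0C
s_2 = Round(s_1, k_1) = 0xB0
s_3 = Round(s_2, k_2) = 0xDE
s_4 = Round(s_3, k_3) = 0x76
s_5 = Round(s_4, k_4) = 0x60
s_6 = Round(s_5, k_5) = 0x57
s_7 = Round(s_6, k_6) = 0x2B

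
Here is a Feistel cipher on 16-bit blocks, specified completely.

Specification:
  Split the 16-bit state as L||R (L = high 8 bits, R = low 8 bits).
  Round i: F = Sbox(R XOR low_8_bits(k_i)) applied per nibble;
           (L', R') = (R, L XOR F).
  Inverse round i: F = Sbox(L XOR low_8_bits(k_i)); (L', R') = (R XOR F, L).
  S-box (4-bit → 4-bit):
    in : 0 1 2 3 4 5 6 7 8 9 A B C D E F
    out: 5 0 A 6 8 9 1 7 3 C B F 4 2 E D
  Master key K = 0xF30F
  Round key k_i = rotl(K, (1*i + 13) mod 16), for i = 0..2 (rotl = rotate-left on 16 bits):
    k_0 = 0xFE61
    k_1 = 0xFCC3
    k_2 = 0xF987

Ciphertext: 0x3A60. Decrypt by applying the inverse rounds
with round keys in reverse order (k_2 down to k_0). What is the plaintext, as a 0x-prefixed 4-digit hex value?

s_0 = ciphertext = 0x3A60
s_1 = InvRound(s_0, k_2) = 0x923A
s_2 = InvRound(s_1, k_1) = 0xAA92
s_3 = InvRound(s_2, k_0) = 0xDDAA

0xDDAA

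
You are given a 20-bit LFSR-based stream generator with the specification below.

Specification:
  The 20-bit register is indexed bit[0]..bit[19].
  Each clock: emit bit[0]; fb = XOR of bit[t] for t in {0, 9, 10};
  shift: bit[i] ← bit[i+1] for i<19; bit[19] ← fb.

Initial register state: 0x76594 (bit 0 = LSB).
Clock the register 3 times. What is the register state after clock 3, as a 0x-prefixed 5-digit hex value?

reg_0 = 0x76594
clock 1: out=0, reg = 0xBB2CA
clock 2: out=0, reg = 0xDD965
clock 3: out=1, reg = 0xEECB2

0xEECB2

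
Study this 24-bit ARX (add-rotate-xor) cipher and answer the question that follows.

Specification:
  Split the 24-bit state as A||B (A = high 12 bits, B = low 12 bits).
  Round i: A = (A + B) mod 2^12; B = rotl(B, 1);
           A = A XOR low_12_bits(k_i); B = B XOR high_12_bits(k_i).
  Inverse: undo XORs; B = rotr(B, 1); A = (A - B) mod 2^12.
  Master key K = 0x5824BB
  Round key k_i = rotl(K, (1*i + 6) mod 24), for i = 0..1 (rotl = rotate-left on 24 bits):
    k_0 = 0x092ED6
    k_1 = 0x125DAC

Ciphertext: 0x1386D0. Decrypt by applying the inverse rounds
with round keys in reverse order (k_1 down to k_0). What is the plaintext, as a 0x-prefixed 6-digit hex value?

0x8985B4

s_0 = ciphertext = 0x1386D0
s_1 = InvRound(s_0, k_1) = 0x09ABFA
s_2 = InvRound(s_1, k_0) = 0x8985B4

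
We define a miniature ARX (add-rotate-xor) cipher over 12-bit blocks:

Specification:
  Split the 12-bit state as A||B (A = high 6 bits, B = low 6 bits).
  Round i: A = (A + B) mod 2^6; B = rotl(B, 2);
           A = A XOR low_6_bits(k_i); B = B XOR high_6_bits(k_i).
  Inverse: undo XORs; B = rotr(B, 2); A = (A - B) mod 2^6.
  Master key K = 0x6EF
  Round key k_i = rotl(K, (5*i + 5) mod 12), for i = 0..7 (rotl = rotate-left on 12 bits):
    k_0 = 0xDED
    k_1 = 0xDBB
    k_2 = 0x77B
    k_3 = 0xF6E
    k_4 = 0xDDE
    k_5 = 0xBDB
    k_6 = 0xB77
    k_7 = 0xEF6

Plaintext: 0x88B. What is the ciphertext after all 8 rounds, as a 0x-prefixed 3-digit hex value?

s_0 = plaintext = 0x88B
s_1 = Round(s_0, k_0) = 0x01B
s_2 = Round(s_1, k_1) = 0x81B
s_3 = Round(s_2, k_2) = 0x030
s_4 = Round(s_3, k_3) = 0x7BE
s_5 = Round(s_4, k_4) = 0x08C
s_6 = Round(s_5, k_5) = 0x55F
s_7 = Round(s_6, k_6) = 0x0D0
s_8 = Round(s_7, k_7) = 0x97A

0x97A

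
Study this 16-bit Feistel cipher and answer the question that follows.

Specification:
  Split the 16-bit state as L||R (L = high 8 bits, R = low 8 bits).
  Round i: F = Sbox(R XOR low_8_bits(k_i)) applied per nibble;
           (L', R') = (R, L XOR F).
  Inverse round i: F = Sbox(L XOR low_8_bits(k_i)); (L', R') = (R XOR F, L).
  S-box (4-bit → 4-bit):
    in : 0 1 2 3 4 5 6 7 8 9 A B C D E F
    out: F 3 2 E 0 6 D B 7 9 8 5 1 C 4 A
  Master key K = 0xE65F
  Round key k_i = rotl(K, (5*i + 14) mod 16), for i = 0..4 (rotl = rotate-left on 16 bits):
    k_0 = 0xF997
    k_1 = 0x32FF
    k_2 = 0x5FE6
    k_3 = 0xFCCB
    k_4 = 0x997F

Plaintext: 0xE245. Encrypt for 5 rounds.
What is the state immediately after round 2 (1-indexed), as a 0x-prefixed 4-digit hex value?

0x208F

s_0 = plaintext = 0xE245
s_1 = Round(s_0, k_0) = 0x4520
s_2 = Round(s_1, k_1) = 0x208F
s_3 = Round(s_2, k_2) = 0x8FF9
s_4 = Round(s_3, k_3) = 0xF96D
s_5 = Round(s_4, k_4) = 0x6DCB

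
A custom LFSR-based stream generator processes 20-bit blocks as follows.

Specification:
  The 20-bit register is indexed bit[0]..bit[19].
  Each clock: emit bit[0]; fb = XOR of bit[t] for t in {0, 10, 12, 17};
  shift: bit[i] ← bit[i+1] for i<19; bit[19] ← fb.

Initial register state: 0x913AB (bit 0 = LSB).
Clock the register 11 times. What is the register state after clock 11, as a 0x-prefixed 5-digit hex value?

0x45522

reg_0 = 0x913AB
clock 1: out=1, reg = 0x489D5
clock 2: out=1, reg = 0xA44EA
clock 3: out=0, reg = 0x52275
clock 4: out=1, reg = 0xA913A
clock 5: out=0, reg = 0x5489D
clock 6: out=1, reg = 0xAA44E
clock 7: out=0, reg = 0x55227
clock 8: out=1, reg = 0x2A913
clock 9: out=1, reg = 0x15489
clock 10: out=1, reg = 0x8AA44
clock 11: out=0, reg = 0x45522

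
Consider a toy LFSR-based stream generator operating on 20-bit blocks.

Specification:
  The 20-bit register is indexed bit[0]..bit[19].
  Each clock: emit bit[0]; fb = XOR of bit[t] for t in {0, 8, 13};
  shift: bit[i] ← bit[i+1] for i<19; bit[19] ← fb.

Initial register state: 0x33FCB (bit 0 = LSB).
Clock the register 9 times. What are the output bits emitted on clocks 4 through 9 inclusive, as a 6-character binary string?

reg_0 = 0x33FCB
clock 1: out=1, reg = 0x99FE5
clock 2: out=1, reg = 0x4CFF2
clock 3: out=0, reg = 0xA67F9
clock 4: out=1, reg = 0xD33FC
clock 5: out=0, reg = 0x699FE
clock 6: out=0, reg = 0xB4CFF
clock 7: out=1, reg = 0xDA67F
clock 8: out=1, reg = 0x6D33F
clock 9: out=1, reg = 0x3699F

100111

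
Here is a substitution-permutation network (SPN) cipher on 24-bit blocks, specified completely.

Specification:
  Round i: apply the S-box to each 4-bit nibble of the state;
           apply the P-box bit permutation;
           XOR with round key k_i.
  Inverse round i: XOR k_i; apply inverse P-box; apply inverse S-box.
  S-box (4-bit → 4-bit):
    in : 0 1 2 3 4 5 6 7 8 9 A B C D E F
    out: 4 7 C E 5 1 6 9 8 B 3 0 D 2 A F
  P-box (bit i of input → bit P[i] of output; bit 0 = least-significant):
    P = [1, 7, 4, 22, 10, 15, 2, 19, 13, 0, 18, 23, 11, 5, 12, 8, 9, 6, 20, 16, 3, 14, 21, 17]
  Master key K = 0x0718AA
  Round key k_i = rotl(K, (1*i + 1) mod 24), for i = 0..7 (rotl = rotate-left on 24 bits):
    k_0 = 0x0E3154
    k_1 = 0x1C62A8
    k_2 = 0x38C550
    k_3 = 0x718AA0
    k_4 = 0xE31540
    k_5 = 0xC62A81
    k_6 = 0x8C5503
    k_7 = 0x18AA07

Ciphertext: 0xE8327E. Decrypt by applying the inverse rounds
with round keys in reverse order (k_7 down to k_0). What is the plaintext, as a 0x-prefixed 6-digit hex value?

s_0 = ciphertext = 0xE8327E
s_1 = InvRound(s_0, k_7) = 0x461ED2
s_2 = InvRound(s_1, k_6) = 0xEA7E83
s_3 = InvRound(s_2, k_5) = 0x6B0075
s_4 = InvRound(s_3, k_4) = 0xBB3EC0
s_5 = InvRound(s_4, k_3) = 0x8D6798
s_6 = InvRound(s_5, k_2) = 0x4FBCDD
s_7 = InvRound(s_6, k_1) = 0xEF1D12
s_8 = InvRound(s_7, k_0) = 0x0E5747

0x0E5747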